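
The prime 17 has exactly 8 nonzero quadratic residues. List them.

1,2,4,8,9,13,15,16

Square k = 1,…,8 (k and 17−k give the same square):
1²=1, 2²=4, 3²=9, 4²=16, 5²≡8, 6²≡2, 7²≡15, 8²≡13 (mod 17).
So the quadratic residues mod 17 are {1, 2, 4, 8, 9, 13, 15, 16}.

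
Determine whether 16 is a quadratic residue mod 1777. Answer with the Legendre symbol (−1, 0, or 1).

1

Pull out 2^4: since 1777 ≡ 1 (mod 8), (2/1777) = +1, so (2/1777)^4 = +1.
Reached (1/1777) = 1. Collecting the sign flips along the way, the symbol is +1.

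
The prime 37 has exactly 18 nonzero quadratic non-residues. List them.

Square k = 1,…,18 (k and 37−k give the same square):
1²=1, 2²=4, 3²=9, 4²=16, 5²=25, 6²=36, 7²≡12, 8²≡27, 9²≡7, 10²≡26, 11²≡10, 12²≡33, 13²≡21, 14²≡11, 15²≡3, 16²≡34, 17²≡30, 18²≡28 (mod 37).
The residues are {1, 3, 4, 7, 9, 10, 11, 12, 16, 21, 25, 26, 27, 28, 30, 33, 34, 36}; the non-residues are the remaining 18 nonzero classes.

2 5 6 8 13 14 15 17 18 19 20 22 23 24 29 31 32 35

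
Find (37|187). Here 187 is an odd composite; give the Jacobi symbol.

Reciprocity: 37 ≡ 1 and 187 ≡ 3 (mod 4), so (37/187) = +(187/37).
Reduce top mod 37: now compute (2/37).
Pull out 2: since 37 ≡ 5 (mod 8), (2/37) = -1.
Reached (1/37) = 1. Collecting the sign flips along the way, the symbol is -1.

-1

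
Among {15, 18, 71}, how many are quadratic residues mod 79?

1

(15/79) = -1 → non-residue.
(18/79) = +1 → QR.
(71/79) = -1 → non-residue.
Total quadratic residues among the 3: 1.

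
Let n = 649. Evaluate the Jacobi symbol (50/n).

Pull out 2: since 649 ≡ 1 (mod 8), (2/649) = +1.
Reciprocity: 25 ≡ 1 and 649 ≡ 1 (mod 4), so (25/649) = +(649/25).
Reduce top mod 25: now compute (24/25).
Pull out 2^3: since 25 ≡ 1 (mod 8), (2/25) = +1, so (2/25)^3 = +1.
Reciprocity: 3 ≡ 3 and 25 ≡ 1 (mod 4), so (3/25) = +(25/3).
Reduce top mod 3: now compute (1/3).
Reached (1/3) = 1. Collecting the sign flips along the way, the symbol is +1.

1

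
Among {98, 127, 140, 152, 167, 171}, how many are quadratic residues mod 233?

4

(98/233) = +1 → QR.
(127/233) = -1 → non-residue.
(140/233) = -1 → non-residue.
(152/233) = +1 → QR.
(167/233) = +1 → QR.
(171/233) = +1 → QR.
Total quadratic residues among the 6: 4.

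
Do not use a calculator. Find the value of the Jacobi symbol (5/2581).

Reciprocity: 5 ≡ 1 and 2581 ≡ 1 (mod 4), so (5/2581) = +(2581/5).
Reduce top mod 5: now compute (1/5).
Reached (1/5) = 1. Collecting the sign flips along the way, the symbol is +1.

1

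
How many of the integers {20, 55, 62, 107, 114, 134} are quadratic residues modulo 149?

(20/149) = +1 → QR.
(55/149) = -1 → non-residue.
(62/149) = -1 → non-residue.
(107/149) = +1 → QR.
(114/149) = +1 → QR.
(134/149) = -1 → non-residue.
Total quadratic residues among the 6: 3.

3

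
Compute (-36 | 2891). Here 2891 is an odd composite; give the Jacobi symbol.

First reduce: -36 ≡ 2855 (mod 2891).
Reciprocity: 2855 ≡ 3 and 2891 ≡ 3 (mod 4), so (2855/2891) = −(2891/2855).
Reduce top mod 2855: now compute (36/2855).
Pull out 2^2: since 2855 ≡ 7 (mod 8), (2/2855) = +1, so (2/2855)^2 = +1.
Reciprocity: 9 ≡ 1 and 2855 ≡ 3 (mod 4), so (9/2855) = +(2855/9).
Reduce top mod 9: now compute (2/9).
Pull out 2: since 9 ≡ 1 (mod 8), (2/9) = +1.
Reached (1/9) = 1. Collecting the sign flips along the way, the symbol is -1.

-1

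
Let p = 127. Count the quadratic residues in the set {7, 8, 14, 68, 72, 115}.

4

(7/127) = -1 → non-residue.
(8/127) = +1 → QR.
(14/127) = -1 → non-residue.
(68/127) = +1 → QR.
(72/127) = +1 → QR.
(115/127) = +1 → QR.
Total quadratic residues among the 6: 4.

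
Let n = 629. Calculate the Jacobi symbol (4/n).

Pull out 2^2: since 629 ≡ 5 (mod 8), (2/629) = -1, so (2/629)^2 = +1.
Reached (1/629) = 1. Collecting the sign flips along the way, the symbol is +1.

1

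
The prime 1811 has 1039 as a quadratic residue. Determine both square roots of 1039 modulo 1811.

431, 1380

Since 1811 ≡ 3 (mod 4), a square root of 1039 is 1039^((1811+1)/4) = 1039^453 mod 1811.
Repeated squaring: 1039^2≡165, 1039^4≡60, 1039^8≡1789, 1039^16≡484, 1039^32≡637, 1039^64≡105, 1039^128≡159, 1039^256≡1738 (mod 1811).
1039^453 = 1039^(256+128+64+4+1) ≡ 1380 (mod 1811).
Check: 1380² = 1904400 ≡ 1039 (mod 1811). The two roots are 431 and 1380.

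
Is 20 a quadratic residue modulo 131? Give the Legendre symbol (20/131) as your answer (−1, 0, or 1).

Pull out 2^2: since 131 ≡ 3 (mod 8), (2/131) = -1, so (2/131)^2 = +1.
Reciprocity: 5 ≡ 1 and 131 ≡ 3 (mod 4), so (5/131) = +(131/5).
Reduce top mod 5: now compute (1/5).
Reached (1/5) = 1. Collecting the sign flips along the way, the symbol is +1.

1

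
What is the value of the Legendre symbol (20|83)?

Pull out 2^2: since 83 ≡ 3 (mod 8), (2/83) = -1, so (2/83)^2 = +1.
Reciprocity: 5 ≡ 1 and 83 ≡ 3 (mod 4), so (5/83) = +(83/5).
Reduce top mod 5: now compute (3/5).
Reciprocity: 3 ≡ 3 and 5 ≡ 1 (mod 4), so (3/5) = +(5/3).
Reduce top mod 3: now compute (2/3).
Pull out 2: since 3 ≡ 3 (mod 8), (2/3) = -1.
Reached (1/3) = 1. Collecting the sign flips along the way, the symbol is -1.

-1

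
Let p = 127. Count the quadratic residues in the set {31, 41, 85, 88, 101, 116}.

3

(31/127) = +1 → QR.
(41/127) = +1 → QR.
(85/127) = -1 → non-residue.
(88/127) = +1 → QR.
(101/127) = -1 → non-residue.
(116/127) = -1 → non-residue.
Total quadratic residues among the 6: 3.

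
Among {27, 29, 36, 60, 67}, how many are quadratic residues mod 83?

3

(27/83) = +1 → QR.
(29/83) = +1 → QR.
(36/83) = +1 → QR.
(60/83) = -1 → non-residue.
(67/83) = -1 → non-residue.
Total quadratic residues among the 5: 3.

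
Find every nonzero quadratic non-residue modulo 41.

3, 6, 7, 11, 12, 13, 14, 15, 17, 19, 22, 24, 26, 27, 28, 29, 30, 34, 35, 38

Square k = 1,…,20 (k and 41−k give the same square):
1²=1, 2²=4, 3²=9, 4²=16, 5²=25, 6²=36, 7²≡8, 8²≡23, 9²≡40, 10²≡18, 11²≡39, 12²≡21, 13²≡5, 14²≡32, 15²≡20, 16²≡10, 17²≡2, 18²≡37, 19²≡33, 20²≡31 (mod 41).
The residues are {1, 2, 4, 5, 8, 9, 10, 16, 18, 20, 21, 23, 25, 31, 32, 33, 36, 37, 39, 40}; the non-residues are the remaining 20 nonzero classes.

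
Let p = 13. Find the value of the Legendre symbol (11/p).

-1

Euler's criterion: (11/13) ≡ 11^6 (mod 13).
11^2 ≡ 4 (mod 13)
11^4 ≡ 3 (mod 13)
11^6 = 11^(4+2) ≡ 12 (mod 13).
Result is 12 ≡ −1, so (11/13) = −1.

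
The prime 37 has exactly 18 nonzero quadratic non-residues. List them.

2, 5, 6, 8, 13, 14, 15, 17, 18, 19, 20, 22, 23, 24, 29, 31, 32, 35

Square k = 1,…,18 (k and 37−k give the same square):
1²=1, 2²=4, 3²=9, 4²=16, 5²=25, 6²=36, 7²≡12, 8²≡27, 9²≡7, 10²≡26, 11²≡10, 12²≡33, 13²≡21, 14²≡11, 15²≡3, 16²≡34, 17²≡30, 18²≡28 (mod 37).
The residues are {1, 3, 4, 7, 9, 10, 11, 12, 16, 21, 25, 26, 27, 28, 30, 33, 34, 36}; the non-residues are the remaining 18 nonzero classes.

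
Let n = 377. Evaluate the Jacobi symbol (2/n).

1

Pull out 2: since 377 ≡ 1 (mod 8), (2/377) = +1.
Reached (1/377) = 1. Collecting the sign flips along the way, the symbol is +1.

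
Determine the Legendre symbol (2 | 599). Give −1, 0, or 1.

Pull out 2: since 599 ≡ 7 (mod 8), (2/599) = +1.
Reached (1/599) = 1. Collecting the sign flips along the way, the symbol is +1.

1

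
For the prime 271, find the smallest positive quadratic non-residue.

(2/271) = +1, so 2 is a residue.
(3/271) = −1, so 3 is the smallest positive non-residue mod 271.

3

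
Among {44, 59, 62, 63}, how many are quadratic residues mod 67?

2

(44/67) = -1 → non-residue.
(59/67) = +1 → QR.
(62/67) = +1 → QR.
(63/67) = -1 → non-residue.
Total quadratic residues among the 4: 2.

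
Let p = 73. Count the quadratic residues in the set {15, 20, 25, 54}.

(15/73) = -1 → non-residue.
(20/73) = -1 → non-residue.
(25/73) = +1 → QR.
(54/73) = +1 → QR.
Total quadratic residues among the 4: 2.

2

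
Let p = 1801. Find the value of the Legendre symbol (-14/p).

First reduce: -14 ≡ 1787 (mod 1801).
Reciprocity: 1787 ≡ 3 and 1801 ≡ 1 (mod 4), so (1787/1801) = +(1801/1787).
Reduce top mod 1787: now compute (14/1787).
Pull out 2: since 1787 ≡ 3 (mod 8), (2/1787) = -1.
Reciprocity: 7 ≡ 3 and 1787 ≡ 3 (mod 4), so (7/1787) = −(1787/7).
Reduce top mod 7: now compute (2/7).
Pull out 2: since 7 ≡ 7 (mod 8), (2/7) = +1.
Reached (1/7) = 1. Collecting the sign flips along the way, the symbol is +1.

1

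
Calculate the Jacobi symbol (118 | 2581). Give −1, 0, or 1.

1

Pull out 2: since 2581 ≡ 5 (mod 8), (2/2581) = -1.
Reciprocity: 59 ≡ 3 and 2581 ≡ 1 (mod 4), so (59/2581) = +(2581/59).
Reduce top mod 59: now compute (44/59).
Pull out 2^2: since 59 ≡ 3 (mod 8), (2/59) = -1, so (2/59)^2 = +1.
Reciprocity: 11 ≡ 3 and 59 ≡ 3 (mod 4), so (11/59) = −(59/11).
Reduce top mod 11: now compute (4/11).
Pull out 2^2: since 11 ≡ 3 (mod 8), (2/11) = -1, so (2/11)^2 = +1.
Reached (1/11) = 1. Collecting the sign flips along the way, the symbol is +1.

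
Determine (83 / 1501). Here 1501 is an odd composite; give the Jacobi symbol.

1

Reciprocity: 83 ≡ 3 and 1501 ≡ 1 (mod 4), so (83/1501) = +(1501/83).
Reduce top mod 83: now compute (7/83).
Reciprocity: 7 ≡ 3 and 83 ≡ 3 (mod 4), so (7/83) = −(83/7).
Reduce top mod 7: now compute (6/7).
Pull out 2: since 7 ≡ 7 (mod 8), (2/7) = +1.
Reciprocity: 3 ≡ 3 and 7 ≡ 3 (mod 4), so (3/7) = −(7/3).
Reduce top mod 3: now compute (1/3).
Reached (1/3) = 1. Collecting the sign flips along the way, the symbol is +1.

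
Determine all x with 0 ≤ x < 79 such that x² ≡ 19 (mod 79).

16, 63

Since 79 ≡ 3 (mod 4), a square root of 19 is 19^((79+1)/4) = 19^20 mod 79.
Repeated squaring: 19^2≡45, 19^4≡50, 19^8≡51, 19^16≡73 (mod 79).
19^20 = 19^(16+4) ≡ 16 (mod 79).
Check: 16² = 256 ≡ 19 (mod 79). The two roots are 16 and 63.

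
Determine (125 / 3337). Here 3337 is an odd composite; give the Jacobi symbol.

Reciprocity: 125 ≡ 1 and 3337 ≡ 1 (mod 4), so (125/3337) = +(3337/125).
Reduce top mod 125: now compute (87/125).
Reciprocity: 87 ≡ 3 and 125 ≡ 1 (mod 4), so (87/125) = +(125/87).
Reduce top mod 87: now compute (38/87).
Pull out 2: since 87 ≡ 7 (mod 8), (2/87) = +1.
Reciprocity: 19 ≡ 3 and 87 ≡ 3 (mod 4), so (19/87) = −(87/19).
Reduce top mod 19: now compute (11/19).
Reciprocity: 11 ≡ 3 and 19 ≡ 3 (mod 4), so (11/19) = −(19/11).
Reduce top mod 11: now compute (8/11).
Pull out 2^3: since 11 ≡ 3 (mod 8), (2/11) = -1, so (2/11)^3 = -1.
Reached (1/11) = 1. Collecting the sign flips along the way, the symbol is -1.

-1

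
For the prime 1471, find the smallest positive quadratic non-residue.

(2/1471) = +1, so 2 is a residue.
(3/1471) = −1, so 3 is the smallest positive non-residue mod 1471.

3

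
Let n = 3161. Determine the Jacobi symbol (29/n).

Reciprocity: 29 ≡ 1 and 3161 ≡ 1 (mod 4), so (29/3161) = +(3161/29).
Reduce top mod 29: now compute (0/29).
Top reduces to 0: gcd > 1, so the symbol is 0.

0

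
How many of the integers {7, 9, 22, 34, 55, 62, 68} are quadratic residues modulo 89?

(7/89) = -1 → non-residue.
(9/89) = +1 → QR.
(22/89) = +1 → QR.
(34/89) = +1 → QR.
(55/89) = +1 → QR.
(62/89) = -1 → non-residue.
(68/89) = +1 → QR.
Total quadratic residues among the 7: 5.

5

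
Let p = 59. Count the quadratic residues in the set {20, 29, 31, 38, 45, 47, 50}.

(20/59) = +1 → QR.
(29/59) = +1 → QR.
(31/59) = -1 → non-residue.
(38/59) = -1 → non-residue.
(45/59) = +1 → QR.
(47/59) = -1 → non-residue.
(50/59) = -1 → non-residue.
Total quadratic residues among the 7: 3.

3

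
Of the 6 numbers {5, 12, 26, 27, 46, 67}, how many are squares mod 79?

4

(5/79) = +1 → QR.
(12/79) = -1 → non-residue.
(26/79) = +1 → QR.
(27/79) = -1 → non-residue.
(46/79) = +1 → QR.
(67/79) = +1 → QR.
Total quadratic residues among the 6: 4.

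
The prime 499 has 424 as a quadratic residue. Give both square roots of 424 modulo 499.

Since 499 ≡ 3 (mod 4), a square root of 424 is 424^((499+1)/4) = 424^125 mod 499.
Repeated squaring: 424^2≡136, 424^4≡33, 424^8≡91, 424^16≡297, 424^32≡385, 424^64≡22 (mod 499).
424^125 = 424^(64+32+16+8+4+1) ≡ 397 (mod 499).
Check: 397² = 157609 ≡ 424 (mod 499). The two roots are 102 and 397.

102, 397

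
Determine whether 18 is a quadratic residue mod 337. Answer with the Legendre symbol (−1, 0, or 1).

1

Euler's criterion: (18/337) ≡ 18^168 (mod 337).
18^2 ≡ 324 (mod 337)
18^4 ≡ 169 (mod 337)
18^8 ≡ 253 (mod 337)
18^16 ≡ 316 (mod 337)
18^32 ≡ 104 (mod 337)
18^64 ≡ 32 (mod 337)
18^128 ≡ 13 (mod 337)
18^168 = 18^(128+32+8) ≡ 1 (mod 337).
Result is 1, so (18/337) = 1.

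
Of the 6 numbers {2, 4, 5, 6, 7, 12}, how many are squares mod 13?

(2/13) = -1 → non-residue.
(4/13) = +1 → QR.
(5/13) = -1 → non-residue.
(6/13) = -1 → non-residue.
(7/13) = -1 → non-residue.
(12/13) = +1 → QR.
Total quadratic residues among the 6: 2.

2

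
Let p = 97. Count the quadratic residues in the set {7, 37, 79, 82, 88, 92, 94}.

3

(7/97) = -1 → non-residue.
(37/97) = -1 → non-residue.
(79/97) = +1 → QR.
(82/97) = -1 → non-residue.
(88/97) = +1 → QR.
(92/97) = -1 → non-residue.
(94/97) = +1 → QR.
Total quadratic residues among the 7: 3.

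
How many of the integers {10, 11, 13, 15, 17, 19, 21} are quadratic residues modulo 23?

(10/23) = -1 → non-residue.
(11/23) = -1 → non-residue.
(13/23) = +1 → QR.
(15/23) = -1 → non-residue.
(17/23) = -1 → non-residue.
(19/23) = -1 → non-residue.
(21/23) = -1 → non-residue.
Total quadratic residues among the 7: 1.

1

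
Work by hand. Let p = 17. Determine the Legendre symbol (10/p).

Pull out 2: since 17 ≡ 1 (mod 8), (2/17) = +1.
Reciprocity: 5 ≡ 1 and 17 ≡ 1 (mod 4), so (5/17) = +(17/5).
Reduce top mod 5: now compute (2/5).
Pull out 2: since 5 ≡ 5 (mod 8), (2/5) = -1.
Reached (1/5) = 1. Collecting the sign flips along the way, the symbol is -1.

-1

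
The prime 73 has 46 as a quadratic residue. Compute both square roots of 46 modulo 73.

73 ≡ 1 (mod 4), so we find a root by search.
Trying successive values, 22² = 484 ≡ 46 (mod 73). The other root is 73 − 22 = 51.

22, 51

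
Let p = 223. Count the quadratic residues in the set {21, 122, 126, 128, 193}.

2

(21/223) = -1 → non-residue.
(122/223) = -1 → non-residue.
(126/223) = +1 → QR.
(128/223) = +1 → QR.
(193/223) = -1 → non-residue.
Total quadratic residues among the 5: 2.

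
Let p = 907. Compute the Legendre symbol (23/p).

Euler's criterion: (23/907) ≡ 23^453 (mod 907).
23^2 ≡ 529 (mod 907)
23^4 ≡ 485 (mod 907)
23^8 ≡ 312 (mod 907)
23^16 ≡ 295 (mod 907)
23^32 ≡ 860 (mod 907)
23^64 ≡ 395 (mod 907)
23^128 ≡ 21 (mod 907)
23^256 ≡ 441 (mod 907)
23^453 = 23^(256+128+64+4+1) ≡ 1 (mod 907).
Result is 1, so (23/907) = 1.

1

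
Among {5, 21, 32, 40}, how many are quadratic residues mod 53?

1

(5/53) = -1 → non-residue.
(21/53) = -1 → non-residue.
(32/53) = -1 → non-residue.
(40/53) = +1 → QR.
Total quadratic residues among the 4: 1.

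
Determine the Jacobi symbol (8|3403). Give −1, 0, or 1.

-1

Pull out 2^3: since 3403 ≡ 3 (mod 8), (2/3403) = -1, so (2/3403)^3 = -1.
Reached (1/3403) = 1. Collecting the sign flips along the way, the symbol is -1.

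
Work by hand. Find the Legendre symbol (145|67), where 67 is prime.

-1

Euler's criterion: (145/67) ≡ 11^33 (mod 67).
11^2 ≡ 54 (mod 67)
11^4 ≡ 35 (mod 67)
11^8 ≡ 19 (mod 67)
11^16 ≡ 26 (mod 67)
11^32 ≡ 6 (mod 67)
11^33 = 11^(32+1) ≡ 66 (mod 67).
Result is 66 ≡ −1, so (145/67) = −1.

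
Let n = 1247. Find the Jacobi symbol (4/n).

1

Pull out 2^2: since 1247 ≡ 7 (mod 8), (2/1247) = +1, so (2/1247)^2 = +1.
Reached (1/1247) = 1. Collecting the sign flips along the way, the symbol is +1.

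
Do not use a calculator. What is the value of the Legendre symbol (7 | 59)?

Reciprocity: 7 ≡ 3 and 59 ≡ 3 (mod 4), so (7/59) = −(59/7).
Reduce top mod 7: now compute (3/7).
Reciprocity: 3 ≡ 3 and 7 ≡ 3 (mod 4), so (3/7) = −(7/3).
Reduce top mod 3: now compute (1/3).
Reached (1/3) = 1. Collecting the sign flips along the way, the symbol is +1.

1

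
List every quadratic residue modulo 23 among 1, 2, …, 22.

1 2 3 4 6 8 9 12 13 16 18

Square k = 1,…,11 (k and 23−k give the same square):
1²=1, 2²=4, 3²=9, 4²=16, 5²≡2, 6²≡13, 7²≡3, 8²≡18, 9²≡12, 10²≡8, 11²≡6 (mod 23).
So the quadratic residues mod 23 are {1, 2, 3, 4, 6, 8, 9, 12, 13, 16, 18}.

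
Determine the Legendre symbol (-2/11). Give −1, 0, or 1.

Euler's criterion: (-2/11) ≡ 9^5 (mod 11).
9^2 ≡ 4 (mod 11)
9^4 ≡ 5 (mod 11)
9^5 = 9^(4+1) ≡ 1 (mod 11).
Result is 1, so (-2/11) = 1.

1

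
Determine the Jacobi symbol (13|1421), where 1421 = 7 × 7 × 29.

Reciprocity: 13 ≡ 1 and 1421 ≡ 1 (mod 4), so (13/1421) = +(1421/13).
Reduce top mod 13: now compute (4/13).
Pull out 2^2: since 13 ≡ 5 (mod 8), (2/13) = -1, so (2/13)^2 = +1.
Reached (1/13) = 1. Collecting the sign flips along the way, the symbol is +1.

1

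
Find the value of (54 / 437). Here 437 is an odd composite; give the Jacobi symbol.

1

Pull out 2: since 437 ≡ 5 (mod 8), (2/437) = -1.
Reciprocity: 27 ≡ 3 and 437 ≡ 1 (mod 4), so (27/437) = +(437/27).
Reduce top mod 27: now compute (5/27).
Reciprocity: 5 ≡ 1 and 27 ≡ 3 (mod 4), so (5/27) = +(27/5).
Reduce top mod 5: now compute (2/5).
Pull out 2: since 5 ≡ 5 (mod 8), (2/5) = -1.
Reached (1/5) = 1. Collecting the sign flips along the way, the symbol is +1.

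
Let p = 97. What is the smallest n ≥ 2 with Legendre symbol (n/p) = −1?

(2/97) = +1, so 2 is a residue.
(3/97) = +1, so 3 is a residue.
(4/97) = +1, so 4 is a residue.
(5/97) = −1, so 5 is the smallest positive non-residue mod 97.

5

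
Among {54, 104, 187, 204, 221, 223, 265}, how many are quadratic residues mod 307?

(54/307) = +1 → QR.
(104/307) = +1 → QR.
(187/307) = +1 → QR.
(204/307) = -1 → non-residue.
(221/307) = -1 → non-residue.
(223/307) = +1 → QR.
(265/307) = -1 → non-residue.
Total quadratic residues among the 7: 4.

4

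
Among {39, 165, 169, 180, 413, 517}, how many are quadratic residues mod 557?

(39/557) = +1 → QR.
(165/557) = -1 → non-residue.
(169/557) = +1 → QR.
(180/557) = -1 → non-residue.
(413/557) = +1 → QR.
(517/557) = +1 → QR.
Total quadratic residues among the 6: 4.

4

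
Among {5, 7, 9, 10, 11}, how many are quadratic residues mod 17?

1

(5/17) = -1 → non-residue.
(7/17) = -1 → non-residue.
(9/17) = +1 → QR.
(10/17) = -1 → non-residue.
(11/17) = -1 → non-residue.
Total quadratic residues among the 5: 1.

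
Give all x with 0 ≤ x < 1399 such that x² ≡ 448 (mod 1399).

260, 1139

Since 1399 ≡ 3 (mod 4), a square root of 448 is 448^((1399+1)/4) = 448^350 mod 1399.
Repeated squaring: 448^2≡647, 448^4≡308, 448^8≡1131, 448^16≡475, 448^32≡386, 448^64≡702, 448^128≡356, 448^256≡826 (mod 1399).
448^350 = 448^(256+64+16+8+4+2) ≡ 1139 (mod 1399).
Check: 1139² = 1297321 ≡ 448 (mod 1399). The two roots are 260 and 1139.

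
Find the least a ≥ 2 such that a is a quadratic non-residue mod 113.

(2/113) = +1, so 2 is a residue.
(3/113) = −1, so 3 is the smallest positive non-residue mod 113.

3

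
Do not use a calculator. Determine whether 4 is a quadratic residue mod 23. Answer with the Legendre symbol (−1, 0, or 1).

Euler's criterion: (4/23) ≡ 4^11 (mod 23).
4^2 ≡ 16 (mod 23)
4^4 ≡ 3 (mod 23)
4^8 ≡ 9 (mod 23)
4^11 = 4^(8+2+1) ≡ 1 (mod 23).
Result is 1, so (4/23) = 1.

1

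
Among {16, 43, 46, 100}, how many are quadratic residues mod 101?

(16/101) = +1 → QR.
(43/101) = +1 → QR.
(46/101) = -1 → non-residue.
(100/101) = +1 → QR.
Total quadratic residues among the 4: 3.

3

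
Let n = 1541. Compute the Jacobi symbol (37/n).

Reciprocity: 37 ≡ 1 and 1541 ≡ 1 (mod 4), so (37/1541) = +(1541/37).
Reduce top mod 37: now compute (24/37).
Pull out 2^3: since 37 ≡ 5 (mod 8), (2/37) = -1, so (2/37)^3 = -1.
Reciprocity: 3 ≡ 3 and 37 ≡ 1 (mod 4), so (3/37) = +(37/3).
Reduce top mod 3: now compute (1/3).
Reached (1/3) = 1. Collecting the sign flips along the way, the symbol is -1.

-1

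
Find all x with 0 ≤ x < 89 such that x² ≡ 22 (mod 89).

89 ≡ 1 (mod 4), so we find a root by search.
Trying successive values, 17² = 289 ≡ 22 (mod 89). The other root is 89 − 17 = 72.

17, 72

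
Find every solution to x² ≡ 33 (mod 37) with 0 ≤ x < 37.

37 ≡ 1 (mod 4), so we find a root by search.
Trying successive values, 12² = 144 ≡ 33 (mod 37). The other root is 37 − 12 = 25.

12, 25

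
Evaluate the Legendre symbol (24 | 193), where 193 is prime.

Pull out 2^3: since 193 ≡ 1 (mod 8), (2/193) = +1, so (2/193)^3 = +1.
Reciprocity: 3 ≡ 3 and 193 ≡ 1 (mod 4), so (3/193) = +(193/3).
Reduce top mod 3: now compute (1/3).
Reached (1/3) = 1. Collecting the sign flips along the way, the symbol is +1.

1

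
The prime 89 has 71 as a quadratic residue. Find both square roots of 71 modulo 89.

89 ≡ 1 (mod 4), so we find a root by search.
Trying successive values, 31² = 961 ≡ 71 (mod 89). The other root is 89 − 31 = 58.

31, 58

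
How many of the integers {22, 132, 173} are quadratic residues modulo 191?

(22/191) = -1 → non-residue.
(132/191) = -1 → non-residue.
(173/191) = -1 → non-residue.
Total quadratic residues among the 3: 0.

0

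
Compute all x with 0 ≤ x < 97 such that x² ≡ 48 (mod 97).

40, 57

97 ≡ 1 (mod 4), so we find a root by search.
Trying successive values, 40² = 1600 ≡ 48 (mod 97). The other root is 97 − 40 = 57.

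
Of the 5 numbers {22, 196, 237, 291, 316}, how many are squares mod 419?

(22/419) = +1 → QR.
(196/419) = +1 → QR.
(237/419) = +1 → QR.
(291/419) = +1 → QR.
(316/419) = +1 → QR.
Total quadratic residues among the 5: 5.

5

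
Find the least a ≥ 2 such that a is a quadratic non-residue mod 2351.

13

(2/2351) = +1, so 2 is a residue.
(3/2351) = +1, so 3 is a residue.
(4/2351) = +1, so 4 is a residue.
(5/2351) = +1, so 5 is a residue.
(6/2351) = +1, so 6 is a residue.
(7/2351) = +1, so 7 is a residue.
(8/2351) = +1, so 8 is a residue.
(9/2351) = +1, so 9 is a residue.
(10/2351) = +1, so 10 is a residue.
(11/2351) = +1, so 11 is a residue.
(12/2351) = +1, so 12 is a residue.
(13/2351) = −1, so 13 is the smallest positive non-residue mod 2351.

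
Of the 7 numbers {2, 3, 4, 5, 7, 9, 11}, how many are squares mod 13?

(2/13) = -1 → non-residue.
(3/13) = +1 → QR.
(4/13) = +1 → QR.
(5/13) = -1 → non-residue.
(7/13) = -1 → non-residue.
(9/13) = +1 → QR.
(11/13) = -1 → non-residue.
Total quadratic residues among the 7: 3.

3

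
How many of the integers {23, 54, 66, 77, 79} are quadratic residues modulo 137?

(23/137) = -1 → non-residue.
(54/137) = -1 → non-residue.
(66/137) = -1 → non-residue.
(77/137) = +1 → QR.
(79/137) = -1 → non-residue.
Total quadratic residues among the 5: 1.

1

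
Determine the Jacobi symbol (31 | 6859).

-1

Reciprocity: 31 ≡ 3 and 6859 ≡ 3 (mod 4), so (31/6859) = −(6859/31).
Reduce top mod 31: now compute (8/31).
Pull out 2^3: since 31 ≡ 7 (mod 8), (2/31) = +1, so (2/31)^3 = +1.
Reached (1/31) = 1. Collecting the sign flips along the way, the symbol is -1.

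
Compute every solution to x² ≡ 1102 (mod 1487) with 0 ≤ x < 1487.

Since 1487 ≡ 3 (mod 4), a square root of 1102 is 1102^((1487+1)/4) = 1102^372 mod 1487.
Repeated squaring: 1102^2≡1012, 1102^4≡1088, 1102^8≡92, 1102^16≡1029, 1102^32≡97, 1102^64≡487, 1102^128≡736, 1102^256≡428 (mod 1487).
1102^372 = 1102^(256+64+32+16+4) ≡ 1184 (mod 1487).
Check: 1184² = 1401856 ≡ 1102 (mod 1487). The two roots are 303 and 1184.

303, 1184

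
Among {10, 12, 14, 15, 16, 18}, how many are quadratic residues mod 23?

(10/23) = -1 → non-residue.
(12/23) = +1 → QR.
(14/23) = -1 → non-residue.
(15/23) = -1 → non-residue.
(16/23) = +1 → QR.
(18/23) = +1 → QR.
Total quadratic residues among the 6: 3.

3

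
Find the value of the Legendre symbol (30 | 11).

-1

First reduce: 30 ≡ 8 (mod 11).
Pull out 2^3: since 11 ≡ 3 (mod 8), (2/11) = -1, so (2/11)^3 = -1.
Reached (1/11) = 1. Collecting the sign flips along the way, the symbol is -1.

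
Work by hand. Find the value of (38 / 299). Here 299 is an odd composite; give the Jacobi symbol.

-1

Pull out 2: since 299 ≡ 3 (mod 8), (2/299) = -1.
Reciprocity: 19 ≡ 3 and 299 ≡ 3 (mod 4), so (19/299) = −(299/19).
Reduce top mod 19: now compute (14/19).
Pull out 2: since 19 ≡ 3 (mod 8), (2/19) = -1.
Reciprocity: 7 ≡ 3 and 19 ≡ 3 (mod 4), so (7/19) = −(19/7).
Reduce top mod 7: now compute (5/7).
Reciprocity: 5 ≡ 1 and 7 ≡ 3 (mod 4), so (5/7) = +(7/5).
Reduce top mod 5: now compute (2/5).
Pull out 2: since 5 ≡ 5 (mod 8), (2/5) = -1.
Reached (1/5) = 1. Collecting the sign flips along the way, the symbol is -1.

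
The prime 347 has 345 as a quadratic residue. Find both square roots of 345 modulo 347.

107, 240

Since 347 ≡ 3 (mod 4), a square root of 345 is 345^((347+1)/4) = 345^87 mod 347.
Repeated squaring: 345^2≡4, 345^4≡16, 345^8≡256, 345^16≡300, 345^32≡127, 345^64≡167 (mod 347).
345^87 = 345^(64+16+4+2+1) ≡ 107 (mod 347).
Check: 107² = 11449 ≡ 345 (mod 347). The two roots are 107 and 240.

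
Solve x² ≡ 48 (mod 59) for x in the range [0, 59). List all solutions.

Since 59 ≡ 3 (mod 4), a square root of 48 is 48^((59+1)/4) = 48^15 mod 59.
Repeated squaring: 48^2≡3, 48^4≡9, 48^8≡22 (mod 59).
48^15 = 48^(8+4+2+1) ≡ 15 (mod 59).
Check: 15² = 225 ≡ 48 (mod 59). The two roots are 15 and 44.

15, 44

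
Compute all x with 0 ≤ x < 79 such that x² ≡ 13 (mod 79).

31, 48

Since 79 ≡ 3 (mod 4), a square root of 13 is 13^((79+1)/4) = 13^20 mod 79.
Repeated squaring: 13^2≡11, 13^4≡42, 13^8≡26, 13^16≡44 (mod 79).
13^20 = 13^(16+4) ≡ 31 (mod 79).
Check: 31² = 961 ≡ 13 (mod 79). The two roots are 31 and 48.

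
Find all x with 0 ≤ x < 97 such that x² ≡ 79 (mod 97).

97 ≡ 1 (mod 4), so we find a root by search.
Trying successive values, 46² = 2116 ≡ 79 (mod 97). The other root is 97 − 46 = 51.

46, 51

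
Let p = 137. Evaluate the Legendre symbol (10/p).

-1

Euler's criterion: (10/137) ≡ 10^68 (mod 137).
10^2 ≡ 100 (mod 137)
10^4 ≡ 136 (mod 137)
10^8 ≡ 1 (mod 137)
10^16 ≡ 1 (mod 137)
10^32 ≡ 1 (mod 137)
10^64 ≡ 1 (mod 137)
10^68 = 10^(64+4) ≡ 136 (mod 137).
Result is 136 ≡ −1, so (10/137) = −1.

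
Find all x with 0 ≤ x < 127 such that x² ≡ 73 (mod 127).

Since 127 ≡ 3 (mod 4), a square root of 73 is 73^((127+1)/4) = 73^32 mod 127.
Repeated squaring: 73^2≡122, 73^4≡25, 73^8≡117, 73^16≡100, 73^32≡94 (mod 127).
73^32 = 73^(32) ≡ 94 (mod 127).
Check: 94² = 8836 ≡ 73 (mod 127). The two roots are 33 and 94.

33, 94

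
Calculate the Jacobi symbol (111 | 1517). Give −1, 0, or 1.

0

Reciprocity: 111 ≡ 3 and 1517 ≡ 1 (mod 4), so (111/1517) = +(1517/111).
Reduce top mod 111: now compute (74/111).
Pull out 2: since 111 ≡ 7 (mod 8), (2/111) = +1.
Reciprocity: 37 ≡ 1 and 111 ≡ 3 (mod 4), so (37/111) = +(111/37).
Reduce top mod 37: now compute (0/37).
Top reduces to 0: gcd > 1, so the symbol is 0.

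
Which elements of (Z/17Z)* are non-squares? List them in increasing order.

Square k = 1,…,8 (k and 17−k give the same square):
1²=1, 2²=4, 3²=9, 4²=16, 5²≡8, 6²≡2, 7²≡15, 8²≡13 (mod 17).
The residues are {1, 2, 4, 8, 9, 13, 15, 16}; the non-residues are the remaining 8 nonzero classes.

3 5 6 7 10 11 12 14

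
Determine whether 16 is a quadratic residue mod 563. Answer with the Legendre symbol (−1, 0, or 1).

Euler's criterion: (16/563) ≡ 16^281 (mod 563).
16^2 ≡ 256 (mod 563)
16^4 ≡ 228 (mod 563)
16^8 ≡ 188 (mod 563)
16^16 ≡ 438 (mod 563)
16^32 ≡ 424 (mod 563)
16^64 ≡ 179 (mod 563)
16^128 ≡ 513 (mod 563)
16^256 ≡ 248 (mod 563)
16^281 = 16^(256+16+8+1) ≡ 1 (mod 563).
Result is 1, so (16/563) = 1.

1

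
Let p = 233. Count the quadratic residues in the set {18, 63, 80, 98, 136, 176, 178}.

(18/233) = +1 → QR.
(63/233) = +1 → QR.
(80/233) = -1 → non-residue.
(98/233) = +1 → QR.
(136/233) = -1 → non-residue.
(176/233) = -1 → non-residue.
(178/233) = +1 → QR.
Total quadratic residues among the 7: 4.

4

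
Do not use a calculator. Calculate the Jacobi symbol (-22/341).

0

First reduce: -22 ≡ 319 (mod 341).
Reciprocity: 319 ≡ 3 and 341 ≡ 1 (mod 4), so (319/341) = +(341/319).
Reduce top mod 319: now compute (22/319).
Pull out 2: since 319 ≡ 7 (mod 8), (2/319) = +1.
Reciprocity: 11 ≡ 3 and 319 ≡ 3 (mod 4), so (11/319) = −(319/11).
Reduce top mod 11: now compute (0/11).
Top reduces to 0: gcd > 1, so the symbol is 0.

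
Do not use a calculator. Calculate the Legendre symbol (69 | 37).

First reduce: 69 ≡ 32 (mod 37).
Pull out 2^5: since 37 ≡ 5 (mod 8), (2/37) = -1, so (2/37)^5 = -1.
Reached (1/37) = 1. Collecting the sign flips along the way, the symbol is -1.

-1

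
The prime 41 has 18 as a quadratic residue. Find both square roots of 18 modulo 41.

10, 31

41 ≡ 1 (mod 4), so we find a root by search.
Trying successive values, 10² = 100 ≡ 18 (mod 41). The other root is 41 − 10 = 31.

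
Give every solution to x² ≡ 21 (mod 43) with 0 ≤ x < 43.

8, 35

Since 43 ≡ 3 (mod 4), a square root of 21 is 21^((43+1)/4) = 21^11 mod 43.
Repeated squaring: 21^2≡11, 21^4≡35, 21^8≡21 (mod 43).
21^11 = 21^(8+2+1) ≡ 35 (mod 43).
Check: 35² = 1225 ≡ 21 (mod 43). The two roots are 8 and 35.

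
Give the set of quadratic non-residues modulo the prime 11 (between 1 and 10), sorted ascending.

2, 6, 7, 8, 10

Square k = 1,…,5 (k and 11−k give the same square):
1²=1, 2²=4, 3²=9, 4²≡5, 5²≡3 (mod 11).
The residues are {1, 3, 4, 5, 9}; the non-residues are the remaining 5 nonzero classes.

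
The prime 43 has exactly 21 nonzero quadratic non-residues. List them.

Square k = 1,…,21 (k and 43−k give the same square):
1²=1, 2²=4, 3²=9, 4²=16, 5²=25, 6²=36, 7²≡6, 8²≡21, 9²≡38, 10²≡14, 11²≡35, 12²≡15, 13²≡40, 14²≡24, 15²≡10, 16²≡41, 17²≡31, 18²≡23, 19²≡17, 20²≡13, 21²≡11 (mod 43).
The residues are {1, 4, 6, 9, 10, 11, 13, 14, 15, 16, 17, 21, 23, 24, 25, 31, 35, 36, 38, 40, 41}; the non-residues are the remaining 21 nonzero classes.

2, 3, 5, 7, 8, 12, 18, 19, 20, 22, 26, 27, 28, 29, 30, 32, 33, 34, 37, 39, 42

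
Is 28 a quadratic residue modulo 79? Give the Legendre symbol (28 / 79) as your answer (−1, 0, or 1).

Euler's criterion: (28/79) ≡ 28^39 (mod 79).
28^2 ≡ 73 (mod 79)
28^4 ≡ 36 (mod 79)
28^8 ≡ 32 (mod 79)
28^16 ≡ 76 (mod 79)
28^32 ≡ 9 (mod 79)
28^39 = 28^(32+4+2+1) ≡ 78 (mod 79).
Result is 78 ≡ −1, so (28/79) = −1.

-1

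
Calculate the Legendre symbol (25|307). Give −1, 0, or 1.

1

Euler's criterion: (25/307) ≡ 25^153 (mod 307).
25^2 ≡ 11 (mod 307)
25^4 ≡ 121 (mod 307)
25^8 ≡ 212 (mod 307)
25^16 ≡ 122 (mod 307)
25^32 ≡ 148 (mod 307)
25^64 ≡ 107 (mod 307)
25^128 ≡ 90 (mod 307)
25^153 = 25^(128+16+8+1) ≡ 1 (mod 307).
Result is 1, so (25/307) = 1.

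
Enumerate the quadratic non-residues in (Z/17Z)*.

Square k = 1,…,8 (k and 17−k give the same square):
1²=1, 2²=4, 3²=9, 4²=16, 5²≡8, 6²≡2, 7²≡15, 8²≡13 (mod 17).
The residues are {1, 2, 4, 8, 9, 13, 15, 16}; the non-residues are the remaining 8 nonzero classes.

3,5,6,7,10,11,12,14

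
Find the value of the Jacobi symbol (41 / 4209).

Reciprocity: 41 ≡ 1 and 4209 ≡ 1 (mod 4), so (41/4209) = +(4209/41).
Reduce top mod 41: now compute (27/41).
Reciprocity: 27 ≡ 3 and 41 ≡ 1 (mod 4), so (27/41) = +(41/27).
Reduce top mod 27: now compute (14/27).
Pull out 2: since 27 ≡ 3 (mod 8), (2/27) = -1.
Reciprocity: 7 ≡ 3 and 27 ≡ 3 (mod 4), so (7/27) = −(27/7).
Reduce top mod 7: now compute (6/7).
Pull out 2: since 7 ≡ 7 (mod 8), (2/7) = +1.
Reciprocity: 3 ≡ 3 and 7 ≡ 3 (mod 4), so (3/7) = −(7/3).
Reduce top mod 3: now compute (1/3).
Reached (1/3) = 1. Collecting the sign flips along the way, the symbol is -1.

-1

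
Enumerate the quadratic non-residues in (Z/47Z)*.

5,10,11,13,15,19,20,22,23,26,29,30,31,33,35,38,39,40,41,43,44,45,46

Square k = 1,…,23 (k and 47−k give the same square):
1²=1, 2²=4, 3²=9, 4²=16, 5²=25, 6²=36, 7²≡2, 8²≡17, 9²≡34, 10²≡6, 11²≡27, 12²≡3, 13²≡28, 14²≡8, 15²≡37, 16²≡21, 17²≡7, 18²≡42, 19²≡32, 20²≡24, 21²≡18, 22²≡14, 23²≡12 (mod 47).
The residues are {1, 2, 3, 4, 6, 7, 8, 9, 12, 14, 16, 17, 18, 21, 24, 25, 27, 28, 32, 34, 36, 37, 42}; the non-residues are the remaining 23 nonzero classes.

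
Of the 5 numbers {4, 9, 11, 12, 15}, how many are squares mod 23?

3

(4/23) = +1 → QR.
(9/23) = +1 → QR.
(11/23) = -1 → non-residue.
(12/23) = +1 → QR.
(15/23) = -1 → non-residue.
Total quadratic residues among the 5: 3.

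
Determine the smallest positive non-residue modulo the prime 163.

2

(2/163) = −1, so 2 is the smallest positive non-residue mod 163.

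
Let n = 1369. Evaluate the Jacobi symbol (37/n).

Reciprocity: 37 ≡ 1 and 1369 ≡ 1 (mod 4), so (37/1369) = +(1369/37).
Reduce top mod 37: now compute (0/37).
Top reduces to 0: gcd > 1, so the symbol is 0.

0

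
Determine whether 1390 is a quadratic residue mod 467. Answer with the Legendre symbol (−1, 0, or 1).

Euler's criterion: (1390/467) ≡ 456^233 (mod 467).
456^2 ≡ 121 (mod 467)
456^4 ≡ 164 (mod 467)
456^8 ≡ 277 (mod 467)
456^16 ≡ 141 (mod 467)
456^32 ≡ 267 (mod 467)
456^64 ≡ 305 (mod 467)
456^128 ≡ 92 (mod 467)
456^233 = 456^(128+64+32+8+1) ≡ 1 (mod 467).
Result is 1, so (1390/467) = 1.

1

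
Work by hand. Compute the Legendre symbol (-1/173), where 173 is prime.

1

First reduce: -1 ≡ 172 (mod 173).
Pull out 2^2: since 173 ≡ 5 (mod 8), (2/173) = -1, so (2/173)^2 = +1.
Reciprocity: 43 ≡ 3 and 173 ≡ 1 (mod 4), so (43/173) = +(173/43).
Reduce top mod 43: now compute (1/43).
Reached (1/43) = 1. Collecting the sign flips along the way, the symbol is +1.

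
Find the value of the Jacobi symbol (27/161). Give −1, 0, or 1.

-1

Reciprocity: 27 ≡ 3 and 161 ≡ 1 (mod 4), so (27/161) = +(161/27).
Reduce top mod 27: now compute (26/27).
Pull out 2: since 27 ≡ 3 (mod 8), (2/27) = -1.
Reciprocity: 13 ≡ 1 and 27 ≡ 3 (mod 4), so (13/27) = +(27/13).
Reduce top mod 13: now compute (1/13).
Reached (1/13) = 1. Collecting the sign flips along the way, the symbol is -1.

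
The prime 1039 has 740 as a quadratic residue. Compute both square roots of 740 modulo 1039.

Since 1039 ≡ 3 (mod 4), a square root of 740 is 740^((1039+1)/4) = 740^260 mod 1039.
Repeated squaring: 740^2≡47, 740^4≡131, 740^8≡537, 740^16≡566, 740^32≡344, 740^64≡929, 740^128≡671, 740^256≡354 (mod 1039).
740^260 = 740^(256+4) ≡ 658 (mod 1039).
Check: 658² = 432964 ≡ 740 (mod 1039). The two roots are 381 and 658.

381, 658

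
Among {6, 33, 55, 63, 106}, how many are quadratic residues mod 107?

(6/107) = -1 → non-residue.
(33/107) = +1 → QR.
(55/107) = -1 → non-residue.
(63/107) = -1 → non-residue.
(106/107) = -1 → non-residue.
Total quadratic residues among the 5: 1.

1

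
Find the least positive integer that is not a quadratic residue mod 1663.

3

(2/1663) = +1, so 2 is a residue.
(3/1663) = −1, so 3 is the smallest positive non-residue mod 1663.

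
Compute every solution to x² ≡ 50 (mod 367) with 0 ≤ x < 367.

28, 339

Since 367 ≡ 3 (mod 4), a square root of 50 is 50^((367+1)/4) = 50^92 mod 367.
Repeated squaring: 50^2≡298, 50^4≡357, 50^8≡100, 50^16≡91, 50^32≡207, 50^64≡277 (mod 367).
50^92 = 50^(64+16+8+4) ≡ 28 (mod 367).
Check: 28² = 784 ≡ 50 (mod 367). The two roots are 28 and 339.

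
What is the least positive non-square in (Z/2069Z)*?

(2/2069) = −1, so 2 is the smallest positive non-residue mod 2069.

2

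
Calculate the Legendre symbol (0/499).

Top reduces to 0: gcd > 1, so the symbol is 0.

0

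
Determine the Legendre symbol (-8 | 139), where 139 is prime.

1

Euler's criterion: (-8/139) ≡ 131^69 (mod 139).
131^2 ≡ 64 (mod 139)
131^4 ≡ 65 (mod 139)
131^8 ≡ 55 (mod 139)
131^16 ≡ 106 (mod 139)
131^32 ≡ 116 (mod 139)
131^64 ≡ 112 (mod 139)
131^69 = 131^(64+4+1) ≡ 1 (mod 139).
Result is 1, so (-8/139) = 1.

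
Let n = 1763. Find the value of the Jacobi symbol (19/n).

Reciprocity: 19 ≡ 3 and 1763 ≡ 3 (mod 4), so (19/1763) = −(1763/19).
Reduce top mod 19: now compute (15/19).
Reciprocity: 15 ≡ 3 and 19 ≡ 3 (mod 4), so (15/19) = −(19/15).
Reduce top mod 15: now compute (4/15).
Pull out 2^2: since 15 ≡ 7 (mod 8), (2/15) = +1, so (2/15)^2 = +1.
Reached (1/15) = 1. Collecting the sign flips along the way, the symbol is +1.

1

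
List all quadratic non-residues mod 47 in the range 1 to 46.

5,10,11,13,15,19,20,22,23,26,29,30,31,33,35,38,39,40,41,43,44,45,46

Square k = 1,…,23 (k and 47−k give the same square):
1²=1, 2²=4, 3²=9, 4²=16, 5²=25, 6²=36, 7²≡2, 8²≡17, 9²≡34, 10²≡6, 11²≡27, 12²≡3, 13²≡28, 14²≡8, 15²≡37, 16²≡21, 17²≡7, 18²≡42, 19²≡32, 20²≡24, 21²≡18, 22²≡14, 23²≡12 (mod 47).
The residues are {1, 2, 3, 4, 6, 7, 8, 9, 12, 14, 16, 17, 18, 21, 24, 25, 27, 28, 32, 34, 36, 37, 42}; the non-residues are the remaining 23 nonzero classes.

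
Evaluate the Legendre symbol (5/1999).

1

Reciprocity: 5 ≡ 1 and 1999 ≡ 3 (mod 4), so (5/1999) = +(1999/5).
Reduce top mod 5: now compute (4/5).
Pull out 2^2: since 5 ≡ 5 (mod 8), (2/5) = -1, so (2/5)^2 = +1.
Reached (1/5) = 1. Collecting the sign flips along the way, the symbol is +1.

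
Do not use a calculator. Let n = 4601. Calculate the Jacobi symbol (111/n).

Reciprocity: 111 ≡ 3 and 4601 ≡ 1 (mod 4), so (111/4601) = +(4601/111).
Reduce top mod 111: now compute (50/111).
Pull out 2: since 111 ≡ 7 (mod 8), (2/111) = +1.
Reciprocity: 25 ≡ 1 and 111 ≡ 3 (mod 4), so (25/111) = +(111/25).
Reduce top mod 25: now compute (11/25).
Reciprocity: 11 ≡ 3 and 25 ≡ 1 (mod 4), so (11/25) = +(25/11).
Reduce top mod 11: now compute (3/11).
Reciprocity: 3 ≡ 3 and 11 ≡ 3 (mod 4), so (3/11) = −(11/3).
Reduce top mod 3: now compute (2/3).
Pull out 2: since 3 ≡ 3 (mod 8), (2/3) = -1.
Reached (1/3) = 1. Collecting the sign flips along the way, the symbol is +1.

1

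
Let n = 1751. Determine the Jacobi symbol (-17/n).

First reduce: -17 ≡ 1734 (mod 1751).
Pull out 2: since 1751 ≡ 7 (mod 8), (2/1751) = +1.
Reciprocity: 867 ≡ 3 and 1751 ≡ 3 (mod 4), so (867/1751) = −(1751/867).
Reduce top mod 867: now compute (17/867).
Reciprocity: 17 ≡ 1 and 867 ≡ 3 (mod 4), so (17/867) = +(867/17).
Reduce top mod 17: now compute (0/17).
Top reduces to 0: gcd > 1, so the symbol is 0.

0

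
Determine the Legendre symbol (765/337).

1

First reduce: 765 ≡ 91 (mod 337).
Reciprocity: 91 ≡ 3 and 337 ≡ 1 (mod 4), so (91/337) = +(337/91).
Reduce top mod 91: now compute (64/91).
Pull out 2^6: since 91 ≡ 3 (mod 8), (2/91) = -1, so (2/91)^6 = +1.
Reached (1/91) = 1. Collecting the sign flips along the way, the symbol is +1.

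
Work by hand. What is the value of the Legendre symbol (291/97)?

First reduce: 291 ≡ 0 (mod 97).
Top reduces to 0: gcd > 1, so the symbol is 0.

0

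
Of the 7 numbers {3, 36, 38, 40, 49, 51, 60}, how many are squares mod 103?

4

(3/103) = -1 → non-residue.
(36/103) = +1 → QR.
(38/103) = +1 → QR.
(40/103) = -1 → non-residue.
(49/103) = +1 → QR.
(51/103) = -1 → non-residue.
(60/103) = +1 → QR.
Total quadratic residues among the 7: 4.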